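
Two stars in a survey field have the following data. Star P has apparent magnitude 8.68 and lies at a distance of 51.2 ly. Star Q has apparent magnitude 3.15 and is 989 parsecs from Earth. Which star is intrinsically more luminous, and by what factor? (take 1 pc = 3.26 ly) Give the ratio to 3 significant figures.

Star Q is more luminous, by a factor of 646000.

Star P: d = 51.2 ly / 3.26 = 15.71 pc
Star P: M = m − 5 log₁₀ d + 5 = 8.68 − 5·1.1961 + 5 = 7.700
Star Q: M = m − 5 log₁₀ d + 5 = 3.15 − 5·2.9952 + 5 = -6.826
ΔM = M_P − M_Q = 7.700 − (-6.826) = 14.526; smaller M is more luminous → Star Q.
L ratio = 10^(0.4 |ΔM|) = 10^5.810 = 646100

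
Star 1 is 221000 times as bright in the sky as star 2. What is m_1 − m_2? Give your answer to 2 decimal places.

m_1 − m_2 ≈ -13.36

Pogson: Δm = −2.5 log₁₀(ratio) = −2.5 log₁₀(221000) = −2.5 × 5.3444 = -13.361
Star 1 is brighter, so it has the smaller magnitude: the difference is negative.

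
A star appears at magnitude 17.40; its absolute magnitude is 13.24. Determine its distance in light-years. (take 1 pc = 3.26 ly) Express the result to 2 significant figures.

d ≈ 220 ly

Distance modulus: m − M = 17.40 − (13.24) = 4.160
m − M = 5 log₁₀ d − 5
log₁₀ d = (m − M)/5 + 1 = 1.8320
d = 10^1.8320 = 67.92 pc
= 221.4 ly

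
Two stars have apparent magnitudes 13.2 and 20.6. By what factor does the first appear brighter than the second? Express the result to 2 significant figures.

Magnitude difference = -7.4
Flux ratio = 10^(−0.4 Δm) = 10^(−0.4 × -7.4) = 10^2.960 = 912.0

910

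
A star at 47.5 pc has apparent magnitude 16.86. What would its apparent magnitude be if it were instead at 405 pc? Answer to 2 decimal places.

m ≈ 21.51

Flux ∝ 1/d², so Δm = 5 log₁₀(d₂/d₁) = 5 log₁₀(405/47.5) = 4.654
m₂ = m₁ + Δm = 16.86 + (4.654) = 21.514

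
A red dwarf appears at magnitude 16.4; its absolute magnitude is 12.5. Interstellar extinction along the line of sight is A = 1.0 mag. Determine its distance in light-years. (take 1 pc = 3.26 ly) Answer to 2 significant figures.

m − M = 5 log₁₀(d/10 pc) + A  ⇒  16.4 − (12.5) − 1.0 = 5 log₁₀(d/10)
2.900 = 5 log₁₀(d/10)
log₁₀ d = (m − M − A)/5 + 1 = 1.5800
d = 10^1.5800 = 38.02 pc
= 123.9 ly

d ≈ 120 ly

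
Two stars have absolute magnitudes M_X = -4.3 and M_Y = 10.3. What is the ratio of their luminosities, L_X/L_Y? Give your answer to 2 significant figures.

ΔM = M_X − M_Y = -14.6
L_X/L_Y = 10^(−0.4 ΔM) = 10^5.840 = 691800

L_X/L_Y ≈ 690000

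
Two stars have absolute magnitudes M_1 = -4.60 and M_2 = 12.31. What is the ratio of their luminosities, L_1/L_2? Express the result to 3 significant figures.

ΔM = M_1 − M_2 = -16.91
L_1/L_2 = 10^(−0.4 ΔM) = 10^6.764 = 5.808×10^6

L_1/L_2 ≈ 5.81×10^6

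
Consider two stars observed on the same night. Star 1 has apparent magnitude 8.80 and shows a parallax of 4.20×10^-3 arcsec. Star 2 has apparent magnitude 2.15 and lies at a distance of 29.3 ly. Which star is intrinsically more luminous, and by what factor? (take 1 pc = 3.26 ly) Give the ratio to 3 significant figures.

Star 1: d = 1/p = 1/4.20×10^-3″ = 238.1 pc
Star 1: M = m − 5 log₁₀ d + 5 = 8.80 − 5·2.3768 + 5 = 1.916
Star 2: d = 29.3 ly / 3.26 = 8.988 pc
Star 2: M = m − 5 log₁₀ d + 5 = 2.15 − 5·0.9537 + 5 = 2.382
ΔM = M_1 − M_2 = 1.916 − (2.382) = -0.466; smaller M is more luminous → Star 1.
L ratio = 10^(0.4 |ΔM|) = 10^0.186 = 1.535

Star 1 is more luminous, by a factor of 1.54.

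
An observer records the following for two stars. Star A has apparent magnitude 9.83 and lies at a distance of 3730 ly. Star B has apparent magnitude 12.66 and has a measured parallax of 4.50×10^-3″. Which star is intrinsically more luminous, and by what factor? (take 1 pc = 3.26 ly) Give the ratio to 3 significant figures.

Star A: d = 3730 ly / 3.26 = 1144 pc
Star A: M = m − 5 log₁₀ d + 5 = 9.83 − 5·3.0585 + 5 = -0.462
Star B: d = 1/p = 1/4.50×10^-3″ = 222.2 pc
Star B: M = m − 5 log₁₀ d + 5 = 12.66 − 5·2.3468 + 5 = 5.926
ΔM = M_A − M_B = -0.462 − (5.926) = -6.389; smaller M is more luminous → Star A.
L ratio = 10^(0.4 |ΔM|) = 10^2.555 = 359.3

Star A is more luminous, by a factor of 359.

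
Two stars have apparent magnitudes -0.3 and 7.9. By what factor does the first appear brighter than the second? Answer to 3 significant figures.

1910

Δm = -0.3 − (7.9) = -8.2
Flux ratio = 10^(−0.4 Δm) = 10^(−0.4 × -8.2) = 10^3.280 = 1905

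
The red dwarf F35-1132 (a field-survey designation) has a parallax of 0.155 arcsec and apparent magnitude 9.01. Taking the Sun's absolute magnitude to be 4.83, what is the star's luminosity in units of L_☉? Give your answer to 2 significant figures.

d = 1/p = 1/0.155″ = 6.452 pc
M = m − 5 log₁₀ d + 5 = 9.01 − 5·0.8097 + 5 = 9.962
M − M_☉ = 9.962 − 4.83 = 5.132
L/L_☉ = 10^(−0.4 × 5.132) = 8.858×10^-3

L/L_☉ ≈ 8.9×10^-3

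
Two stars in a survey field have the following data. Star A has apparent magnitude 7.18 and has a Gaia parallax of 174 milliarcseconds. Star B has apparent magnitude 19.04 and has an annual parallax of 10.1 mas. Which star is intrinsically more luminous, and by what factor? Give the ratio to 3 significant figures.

Star A: p = 174 mas = 0.174″ → d = 1/p = 5.747 pc
Star A: M = m − 5 log₁₀ d + 5 = 7.18 − 5·0.7595 + 5 = 8.383
Star B: p = 10.1 mas = 0.0101″ → d = 1/p = 99.01 pc
Star B: M = m − 5 log₁₀ d + 5 = 19.04 − 5·1.9957 + 5 = 14.062
ΔM = M_A − M_B = 8.383 − (14.062) = -5.679; smaller M is more luminous → Star A.
L ratio = 10^(0.4 |ΔM|) = 10^2.272 = 186.9

Star A is more luminous, by a factor of 187.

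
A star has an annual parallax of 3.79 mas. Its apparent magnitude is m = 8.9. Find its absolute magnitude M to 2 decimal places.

p = 3.79 mas = 3.79×10^-3″ → d = 1/p = 263.9 pc
5 log₁₀(d/10 pc) = 5 log₁₀(263.9) − 5 = 7.107
M = m − 5 log₁₀(d/10) = 8.9 − 7.107 = 1.793

M ≈ 1.79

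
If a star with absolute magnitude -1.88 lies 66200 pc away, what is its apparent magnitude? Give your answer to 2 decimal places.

m ≈ 17.22

m = M + 5 log₁₀ d − 5 = -1.88 + 5·4.8209 − 5 = 17.224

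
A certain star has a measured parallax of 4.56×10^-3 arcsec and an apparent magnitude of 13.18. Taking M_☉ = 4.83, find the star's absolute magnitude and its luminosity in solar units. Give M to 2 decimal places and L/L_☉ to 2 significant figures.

M ≈ 6.47; L/L_☉ ≈ 0.22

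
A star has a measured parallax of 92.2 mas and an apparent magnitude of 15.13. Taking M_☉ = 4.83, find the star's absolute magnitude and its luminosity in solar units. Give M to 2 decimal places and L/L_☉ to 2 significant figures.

M ≈ 14.95; L/L_☉ ≈ 8.9×10^-5

d = 1/p = 1000/92.2 mas = 10.85 pc
M = m − 5 log₁₀ d + 5 = 15.13 − 5·1.0353 + 5 = 14.954
M − M_☉ = 14.954 − 4.83 = 10.124
L/L_☉ = 10^(−0.4 × 10.124) = 8.924×10^-5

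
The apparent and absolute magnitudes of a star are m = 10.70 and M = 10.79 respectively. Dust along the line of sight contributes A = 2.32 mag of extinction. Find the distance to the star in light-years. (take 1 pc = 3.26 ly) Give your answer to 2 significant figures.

d ≈ 11 ly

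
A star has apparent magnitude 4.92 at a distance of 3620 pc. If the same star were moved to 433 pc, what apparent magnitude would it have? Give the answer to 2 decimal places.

m ≈ 0.31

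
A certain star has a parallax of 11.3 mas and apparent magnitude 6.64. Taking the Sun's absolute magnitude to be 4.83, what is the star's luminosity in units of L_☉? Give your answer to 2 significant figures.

d = 1/p = 1000/11.3 mas = 88.50 pc
M = m − 5 log₁₀ d + 5 = 6.64 − 5·1.9469 + 5 = 1.905
M − M_☉ = 1.905 − 4.83 = -2.925
L/L_☉ = 10^(−0.4 × -2.925) = 14.79

L/L_☉ ≈ 15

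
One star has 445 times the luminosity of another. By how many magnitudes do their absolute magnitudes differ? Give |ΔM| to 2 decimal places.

|ΔM| ≈ 6.62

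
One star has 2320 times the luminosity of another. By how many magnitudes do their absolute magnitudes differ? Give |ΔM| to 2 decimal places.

|ΔM| ≈ 8.41

Pogson: ΔM = −2.5 log₁₀(ratio) = −2.5 log₁₀(2320) = −2.5 × 3.3655 = -8.414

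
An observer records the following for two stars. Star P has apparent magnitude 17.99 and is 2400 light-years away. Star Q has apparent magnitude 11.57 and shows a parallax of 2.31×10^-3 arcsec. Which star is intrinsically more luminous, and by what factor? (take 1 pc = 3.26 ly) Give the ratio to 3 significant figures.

Star Q is more luminous, by a factor of 128.

Star P: d = 2400 ly / 3.26 = 736.2 pc
Star P: M = m − 5 log₁₀ d + 5 = 17.99 − 5·2.8670 + 5 = 8.655
Star Q: d = 1/p = 1/2.31×10^-3″ = 432.9 pc
Star Q: M = m − 5 log₁₀ d + 5 = 11.57 − 5·2.6364 + 5 = 3.388
ΔM = M_P − M_Q = 8.655 − (3.388) = 5.267; smaller M is more luminous → Star Q.
L ratio = 10^(0.4 |ΔM|) = 10^2.107 = 127.9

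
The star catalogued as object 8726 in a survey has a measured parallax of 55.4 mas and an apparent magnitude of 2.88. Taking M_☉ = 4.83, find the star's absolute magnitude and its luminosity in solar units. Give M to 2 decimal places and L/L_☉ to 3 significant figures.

M ≈ 1.60; L/L_☉ ≈ 19.6

d = 1/p = 1000/55.4 mas = 18.05 pc
M = m − 5 log₁₀ d + 5 = 2.88 − 5·1.2565 + 5 = 1.598
M − M_☉ = 1.598 − 4.83 = -3.232
L/L_☉ = 10^(−0.4 × -3.232) = 19.63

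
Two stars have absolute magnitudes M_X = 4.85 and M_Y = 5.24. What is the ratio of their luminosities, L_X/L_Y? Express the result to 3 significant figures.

L_X/L_Y ≈ 1.43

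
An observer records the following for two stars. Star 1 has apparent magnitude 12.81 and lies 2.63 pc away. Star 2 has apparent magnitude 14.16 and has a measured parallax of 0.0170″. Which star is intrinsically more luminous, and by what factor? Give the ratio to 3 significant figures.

Star 1: M = m − 5 log₁₀ d + 5 = 12.81 − 5·0.4200 + 5 = 15.710
Star 2: d = 1/p = 1/0.0170″ = 58.82 pc
Star 2: M = m − 5 log₁₀ d + 5 = 14.16 − 5·1.7696 + 5 = 10.312
ΔM = M_1 − M_2 = 15.710 − (10.312) = 5.398; smaller M is more luminous → Star 2.
L ratio = 10^(0.4 |ΔM|) = 10^2.159 = 144.3

Star 2 is more luminous, by a factor of 144.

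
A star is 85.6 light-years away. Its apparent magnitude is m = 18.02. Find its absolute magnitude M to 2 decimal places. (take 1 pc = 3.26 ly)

d = 85.6 ly / 3.26 = 26.26 pc
5 log₁₀(d/10 pc) = 5 log₁₀(26.26) − 5 = 2.096
M = m − 5 log₁₀(d/10) = 18.02 − 2.096 = 15.924

M ≈ 15.92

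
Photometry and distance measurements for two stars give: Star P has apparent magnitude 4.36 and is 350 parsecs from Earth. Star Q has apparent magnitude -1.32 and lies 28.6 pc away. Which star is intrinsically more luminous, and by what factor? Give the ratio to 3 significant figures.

Star Q is more luminous, by a factor of 1.25.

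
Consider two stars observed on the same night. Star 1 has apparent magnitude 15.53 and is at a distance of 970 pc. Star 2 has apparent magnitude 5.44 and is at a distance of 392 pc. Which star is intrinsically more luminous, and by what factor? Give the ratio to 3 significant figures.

Star 1: M = m − 5 log₁₀ d + 5 = 15.53 − 5·2.9868 + 5 = 5.596
Star 2: M = m − 5 log₁₀ d + 5 = 5.44 − 5·2.5933 + 5 = -2.526
ΔM = M_1 − M_2 = 5.596 − (-2.526) = 8.123; smaller M is more luminous → Star 2.
L ratio = 10^(0.4 |ΔM|) = 10^3.249 = 1774

Star 2 is more luminous, by a factor of 1770.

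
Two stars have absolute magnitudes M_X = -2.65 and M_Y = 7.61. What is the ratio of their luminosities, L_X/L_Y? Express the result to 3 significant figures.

L_X/L_Y ≈ 12700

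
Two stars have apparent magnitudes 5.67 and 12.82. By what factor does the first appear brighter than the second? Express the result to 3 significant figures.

Magnitude difference = -7.15
Flux ratio = 10^(−0.4 Δm) = 10^(−0.4 × -7.15) = 10^2.860 = 724.4

724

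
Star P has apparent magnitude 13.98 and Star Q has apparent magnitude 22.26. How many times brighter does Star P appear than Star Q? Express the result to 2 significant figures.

Δm = 13.98 − (22.26) = -8.28
Flux ratio = 10^(−0.4 Δm) = 10^(−0.4 × -8.28) = 10^3.312 = 2051

2100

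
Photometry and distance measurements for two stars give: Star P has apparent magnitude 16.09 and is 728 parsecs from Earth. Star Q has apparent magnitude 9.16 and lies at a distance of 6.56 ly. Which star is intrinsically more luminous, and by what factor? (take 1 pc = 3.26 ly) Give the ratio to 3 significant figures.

Star P is more luminous, by a factor of 221.

Star P: M = m − 5 log₁₀ d + 5 = 16.09 − 5·2.8621 + 5 = 6.779
Star Q: d = 6.56 ly / 3.26 = 2.012 pc
Star Q: M = m − 5 log₁₀ d + 5 = 9.16 − 5·0.3037 + 5 = 12.642
ΔM = M_P − M_Q = 6.779 − (12.642) = -5.862; smaller M is more luminous → Star P.
L ratio = 10^(0.4 |ΔM|) = 10^2.345 = 221.3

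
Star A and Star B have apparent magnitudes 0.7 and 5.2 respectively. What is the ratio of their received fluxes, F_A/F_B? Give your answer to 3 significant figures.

F_A/F_B ≈ 63.1

Δm = 0.7 − (5.2) = -4.5
Flux ratio = 10^(−0.4 Δm) = 10^(−0.4 × -4.5) = 10^1.800 = 63.10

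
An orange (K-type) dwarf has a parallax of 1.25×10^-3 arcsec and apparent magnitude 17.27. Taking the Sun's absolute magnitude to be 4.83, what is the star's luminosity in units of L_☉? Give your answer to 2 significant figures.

d = 1/p = 1/1.25×10^-3″ = 800.0 pc
M = m − 5 log₁₀ d + 5 = 17.27 − 5·2.9031 + 5 = 7.755
M − M_☉ = 7.755 − 4.83 = 2.925
L/L_☉ = 10^(−0.4 × 2.925) = 0.06764

L/L_☉ ≈ 0.068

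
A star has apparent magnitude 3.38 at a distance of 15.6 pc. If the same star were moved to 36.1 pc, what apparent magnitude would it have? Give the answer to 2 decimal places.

Flux ∝ 1/d², so Δm = 5 log₁₀(d₂/d₁) = 5 log₁₀(36.1/15.6) = 1.822
m₂ = m₁ + Δm = 3.38 + (1.822) = 5.202

m ≈ 5.20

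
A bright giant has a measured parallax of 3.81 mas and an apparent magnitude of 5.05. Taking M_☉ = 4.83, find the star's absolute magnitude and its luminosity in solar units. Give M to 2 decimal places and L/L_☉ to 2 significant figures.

M ≈ -2.05; L/L_☉ ≈ 560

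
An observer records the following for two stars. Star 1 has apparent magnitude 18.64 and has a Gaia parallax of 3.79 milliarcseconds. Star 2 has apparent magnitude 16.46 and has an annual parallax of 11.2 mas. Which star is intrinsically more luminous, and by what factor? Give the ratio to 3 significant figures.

Star 1 is more luminous, by a factor of 1.17.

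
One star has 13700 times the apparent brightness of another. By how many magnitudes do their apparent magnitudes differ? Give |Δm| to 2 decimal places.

|Δm| ≈ 10.34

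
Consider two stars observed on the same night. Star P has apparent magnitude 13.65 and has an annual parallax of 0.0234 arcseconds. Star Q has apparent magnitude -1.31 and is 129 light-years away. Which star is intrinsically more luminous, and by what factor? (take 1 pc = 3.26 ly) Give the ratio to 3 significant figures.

Star Q is more luminous, by a factor of 826000.

Star P: d = 1/p = 1/0.0234″ = 42.74 pc
Star P: M = m − 5 log₁₀ d + 5 = 13.65 − 5·1.6308 + 5 = 10.496
Star Q: d = 129 ly / 3.26 = 39.57 pc
Star Q: M = m − 5 log₁₀ d + 5 = -1.31 − 5·1.5974 + 5 = -4.297
ΔM = M_P − M_Q = 10.496 − (-4.297) = 14.793; smaller M is more luminous → Star Q.
L ratio = 10^(0.4 |ΔM|) = 10^5.917 = 826400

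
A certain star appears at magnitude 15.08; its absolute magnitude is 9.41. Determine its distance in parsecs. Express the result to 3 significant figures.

μ = m − M = 5.670
m − M = 5 log₁₀ d − 5
log₁₀ d = (m − M)/5 + 1 = 2.1340
d = 10^2.1340 = 136.1 pc

d ≈ 136 pc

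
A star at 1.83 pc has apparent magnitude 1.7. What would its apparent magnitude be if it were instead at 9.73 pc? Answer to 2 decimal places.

m ≈ 5.33

Flux ∝ 1/d², so Δm = 5 log₁₀(d₂/d₁) = 5 log₁₀(9.73/1.83) = 3.628
m₂ = m₁ + Δm = 1.7 + (3.628) = 5.328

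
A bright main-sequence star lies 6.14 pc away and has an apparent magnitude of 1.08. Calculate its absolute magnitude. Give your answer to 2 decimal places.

M ≈ 2.14

5 log₁₀(d/10 pc) = 5 log₁₀(6.140) − 5 = -1.059
M = m − 5 log₁₀(d/10) = 1.08 + 1.059 = 2.139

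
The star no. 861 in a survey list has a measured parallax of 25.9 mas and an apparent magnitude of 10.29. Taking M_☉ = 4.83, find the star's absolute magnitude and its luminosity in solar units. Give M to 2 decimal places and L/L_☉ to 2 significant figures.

d = 1/p = 1000/25.9 mas = 38.61 pc
M = m − 5 log₁₀ d + 5 = 10.29 − 5·1.5867 + 5 = 7.356
M − M_☉ = 7.356 − 4.83 = 2.526
L/L_☉ = 10^(−0.4 × 2.526) = 0.09759

M ≈ 7.36; L/L_☉ ≈ 0.098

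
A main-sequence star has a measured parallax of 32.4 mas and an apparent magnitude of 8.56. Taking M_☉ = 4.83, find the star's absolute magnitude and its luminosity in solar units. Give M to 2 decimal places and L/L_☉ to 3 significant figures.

M ≈ 6.11; L/L_☉ ≈ 0.307

d = 1/p = 1000/32.4 mas = 30.86 pc
M = m − 5 log₁₀ d + 5 = 8.56 − 5·1.4895 + 5 = 6.113
M − M_☉ = 6.113 − 4.83 = 1.283
L/L_☉ = 10^(−0.4 × 1.283) = 0.3068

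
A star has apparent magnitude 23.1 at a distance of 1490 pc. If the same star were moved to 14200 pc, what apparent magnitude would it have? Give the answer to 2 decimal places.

Flux ∝ 1/d², so Δm = 5 log₁₀(d₂/d₁) = 5 log₁₀(14200/1490) = 4.896
m₂ = m₁ + Δm = 23.1 + (4.896) = 27.996

m ≈ 28.00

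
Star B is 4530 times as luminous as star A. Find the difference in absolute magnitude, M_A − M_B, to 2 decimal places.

Pogson: ΔM = −2.5 log₁₀(ratio) = −2.5 log₁₀(4530) = −2.5 × 3.6561 = -9.140
Star B is brighter so has the smaller magnitude: M_A − M_B is positive.

M_A − M_B ≈ 9.14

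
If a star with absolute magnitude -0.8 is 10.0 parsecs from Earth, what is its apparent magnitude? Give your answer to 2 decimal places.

m ≈ -0.80

m = M + 5 log₁₀ d − 5 = -0.8 + 5·1.0000 − 5 = -0.800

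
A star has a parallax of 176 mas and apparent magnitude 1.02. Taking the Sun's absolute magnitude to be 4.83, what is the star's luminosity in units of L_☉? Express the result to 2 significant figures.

L/L_☉ ≈ 11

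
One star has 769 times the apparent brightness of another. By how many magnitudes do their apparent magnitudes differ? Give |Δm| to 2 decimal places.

|Δm| ≈ 7.21

Pogson: Δm = −2.5 log₁₀(ratio) = −2.5 log₁₀(769) = −2.5 × 2.8859 = -7.215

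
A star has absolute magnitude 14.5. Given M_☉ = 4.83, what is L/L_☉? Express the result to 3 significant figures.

L/L_☉ ≈ 1.36×10^-4

M − M_☉ = 14.5 − 4.83 = 9.670
L/L_☉ = 10^(−0.4 (M − M_☉)) = 10^-3.868 = 1.355×10^-4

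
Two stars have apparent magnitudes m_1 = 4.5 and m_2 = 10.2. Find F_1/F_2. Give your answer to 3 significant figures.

F_1/F_2 ≈ 191

Δm = 4.5 − (10.2) = -5.7
Flux ratio = 10^(−0.4 Δm) = 10^(−0.4 × -5.7) = 10^2.280 = 190.5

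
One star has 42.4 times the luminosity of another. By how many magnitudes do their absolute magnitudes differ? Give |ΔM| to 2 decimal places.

Pogson: ΔM = −2.5 log₁₀(ratio) = −2.5 log₁₀(42.4) = −2.5 × 1.6274 = -4.068

|ΔM| ≈ 4.07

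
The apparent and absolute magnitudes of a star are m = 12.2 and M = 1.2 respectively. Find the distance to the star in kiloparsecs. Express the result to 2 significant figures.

μ = m − M = 11.000
m − M = 5 log₁₀ d − 5
log₁₀ d = (m − M)/5 + 1 = 3.2000
d = 10^3.2000 = 1585 pc
= 1.585 kpc

d ≈ 1.6 kpc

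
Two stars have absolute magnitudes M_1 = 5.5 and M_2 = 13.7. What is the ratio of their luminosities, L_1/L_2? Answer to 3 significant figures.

ΔM = M_1 − M_2 = -8.2
L_1/L_2 = 10^(−0.4 ΔM) = 10^3.280 = 1905

L_1/L_2 ≈ 1910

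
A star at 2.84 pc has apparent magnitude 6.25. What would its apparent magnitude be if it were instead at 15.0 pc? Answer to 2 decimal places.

Flux ∝ 1/d², so Δm = 5 log₁₀(d₂/d₁) = 5 log₁₀(15.0/2.84) = 3.614
m₂ = m₁ + Δm = 6.25 + (3.614) = 9.864

m ≈ 9.86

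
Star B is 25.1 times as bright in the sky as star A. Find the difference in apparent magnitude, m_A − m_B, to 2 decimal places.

Pogson: Δm = −2.5 log₁₀(ratio) = −2.5 log₁₀(25.1) = −2.5 × 1.3997 = -3.499
Star B is brighter so has the smaller magnitude: m_A − m_B is positive.

m_A − m_B ≈ 3.50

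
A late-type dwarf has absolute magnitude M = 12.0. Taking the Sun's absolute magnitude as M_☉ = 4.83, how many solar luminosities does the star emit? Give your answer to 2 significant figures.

L/L_☉ ≈ 1.4×10^-3

M − M_☉ = 12.0 − 4.83 = 7.170
L/L_☉ = 10^(−0.4 (M − M_☉)) = 10^-2.868 = 1.355×10^-3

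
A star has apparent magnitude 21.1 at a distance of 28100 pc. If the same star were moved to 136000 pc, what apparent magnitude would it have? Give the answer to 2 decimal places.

Flux ∝ 1/d², so Δm = 5 log₁₀(d₂/d₁) = 5 log₁₀(136000/28100) = 3.424
m₂ = m₁ + Δm = 21.1 + (3.424) = 24.524

m ≈ 24.52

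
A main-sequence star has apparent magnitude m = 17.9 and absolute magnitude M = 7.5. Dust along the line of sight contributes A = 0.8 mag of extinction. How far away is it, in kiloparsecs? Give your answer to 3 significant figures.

m − M = 5 log₁₀(d/10 pc) + A  ⇒  17.9 − (7.5) − 0.8 = 5 log₁₀(d/10)
9.600 = 5 log₁₀(d/10)
log₁₀ d = (m − M − A)/5 + 1 = 2.9200
d = 10^2.9200 = 831.8 pc
= 0.8318 kpc

d ≈ 0.832 kpc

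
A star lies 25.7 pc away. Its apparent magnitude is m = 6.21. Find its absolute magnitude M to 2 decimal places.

5 log₁₀(d/10 pc) = 5 log₁₀(25.70) − 5 = 2.050
M = m − 5 log₁₀(d/10) = 6.21 − 2.050 = 4.160

M ≈ 4.16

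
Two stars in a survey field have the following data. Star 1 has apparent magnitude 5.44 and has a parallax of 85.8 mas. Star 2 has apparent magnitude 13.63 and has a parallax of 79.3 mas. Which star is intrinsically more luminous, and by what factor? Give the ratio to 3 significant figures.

Star 1: p = 85.8 mas = 0.0858″ → d = 1/p = 11.66 pc
Star 1: M = m − 5 log₁₀ d + 5 = 5.44 − 5·1.0665 + 5 = 5.107
Star 2: p = 79.3 mas = 0.0793″ → d = 1/p = 12.61 pc
Star 2: M = m − 5 log₁₀ d + 5 = 13.63 − 5·1.1007 + 5 = 13.126
ΔM = M_1 − M_2 = 5.107 − (13.126) = -8.019; smaller M is more luminous → Star 1.
L ratio = 10^(0.4 |ΔM|) = 10^3.208 = 1613

Star 1 is more luminous, by a factor of 1610.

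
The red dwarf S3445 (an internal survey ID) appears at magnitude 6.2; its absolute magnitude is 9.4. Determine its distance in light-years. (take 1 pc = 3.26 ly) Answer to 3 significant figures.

d ≈ 7.47 ly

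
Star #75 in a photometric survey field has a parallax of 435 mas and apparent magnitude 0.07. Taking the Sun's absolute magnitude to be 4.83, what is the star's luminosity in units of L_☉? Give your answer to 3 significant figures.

L/L_☉ ≈ 4.24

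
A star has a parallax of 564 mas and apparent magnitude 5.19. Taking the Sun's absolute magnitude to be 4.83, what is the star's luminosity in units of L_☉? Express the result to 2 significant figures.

L/L_☉ ≈ 0.023

d = 1/p = 1000/564 mas = 1.773 pc
M = m − 5 log₁₀ d + 5 = 5.19 − 5·0.2487 + 5 = 8.946
M − M_☉ = 8.946 − 4.83 = 4.116
L/L_☉ = 10^(−0.4 × 4.116) = 0.02257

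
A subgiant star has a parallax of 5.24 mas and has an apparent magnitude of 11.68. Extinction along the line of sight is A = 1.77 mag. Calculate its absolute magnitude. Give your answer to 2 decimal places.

M ≈ 3.51

p = 5.24 mas = 5.24×10^-3″ → d = 1/p = 190.8 pc
5 log₁₀(d/10 pc) = 5 log₁₀(190.8) − 5 = 6.403
M = m − 5 log₁₀(d/10) − A = 11.68 − 6.403 − 1.77 = 3.507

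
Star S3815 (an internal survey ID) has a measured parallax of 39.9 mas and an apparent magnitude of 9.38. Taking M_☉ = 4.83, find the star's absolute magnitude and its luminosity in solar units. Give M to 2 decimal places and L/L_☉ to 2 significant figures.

d = 1/p = 1000/39.9 mas = 25.06 pc
M = m − 5 log₁₀ d + 5 = 9.38 − 5·1.3990 + 5 = 7.385
M − M_☉ = 7.385 − 4.83 = 2.555
L/L_☉ = 10^(−0.4 × 2.555) = 0.09507

M ≈ 7.38; L/L_☉ ≈ 0.095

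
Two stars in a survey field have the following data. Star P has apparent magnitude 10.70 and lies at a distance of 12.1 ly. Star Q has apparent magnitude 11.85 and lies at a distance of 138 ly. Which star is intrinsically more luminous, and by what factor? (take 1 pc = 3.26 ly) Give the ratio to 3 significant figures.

Star Q is more luminous, by a factor of 45.1.

Star P: d = 12.1 ly / 3.26 = 3.712 pc
Star P: M = m − 5 log₁₀ d + 5 = 10.70 − 5·0.5696 + 5 = 12.852
Star Q: d = 138 ly / 3.26 = 42.33 pc
Star Q: M = m − 5 log₁₀ d + 5 = 11.85 − 5·1.6267 + 5 = 8.717
ΔM = M_P − M_Q = 12.852 − (8.717) = 4.135; smaller M is more luminous → Star Q.
L ratio = 10^(0.4 |ΔM|) = 10^1.654 = 45.10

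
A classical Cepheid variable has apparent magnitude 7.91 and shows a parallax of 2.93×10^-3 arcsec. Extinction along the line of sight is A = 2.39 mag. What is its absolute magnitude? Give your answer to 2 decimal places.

d = 1/p = 1/2.93×10^-3″ = 341.3 pc
5 log₁₀(d/10 pc) = 5 log₁₀(341.3) − 5 = 7.666
M = m − 5 log₁₀(d/10) − A = 7.91 − 7.666 − 2.39 = -2.146

M ≈ -2.15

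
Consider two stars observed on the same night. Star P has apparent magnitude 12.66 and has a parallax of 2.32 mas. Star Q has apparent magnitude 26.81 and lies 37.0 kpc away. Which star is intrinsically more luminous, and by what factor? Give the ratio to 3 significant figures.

Star P: p = 2.32 mas = 2.32×10^-3″ → d = 1/p = 431.0 pc
Star P: M = m − 5 log₁₀ d + 5 = 12.66 − 5·2.6345 + 5 = 4.487
Star Q: d = 37.0 kpc = 37000 pc
Star Q: M = m − 5 log₁₀ d + 5 = 26.81 − 5·4.5682 + 5 = 8.969
ΔM = M_P − M_Q = 4.487 − (8.969) = -4.482; smaller M is more luminous → Star P.
L ratio = 10^(0.4 |ΔM|) = 10^1.793 = 62.03

Star P is more luminous, by a factor of 62.0.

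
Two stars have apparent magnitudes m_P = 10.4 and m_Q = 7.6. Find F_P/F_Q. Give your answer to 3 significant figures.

Δm = 10.4 − (7.6) = 2.8
Flux ratio = 10^(−0.4 Δm) = 10^(−0.4 × 2.8) = 10^-1.120 = 0.07586

F_P/F_Q ≈ 0.0759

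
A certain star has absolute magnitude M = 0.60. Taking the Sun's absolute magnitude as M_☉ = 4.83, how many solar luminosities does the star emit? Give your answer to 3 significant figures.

L/L_☉ ≈ 49.2

M − M_☉ = 0.60 − 4.83 = -4.230
L/L_☉ = 10^(−0.4 (M − M_☉)) = 10^1.692 = 49.20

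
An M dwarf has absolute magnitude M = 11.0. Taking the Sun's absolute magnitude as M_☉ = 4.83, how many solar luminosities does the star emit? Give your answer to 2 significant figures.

M − M_☉ = 11.0 − 4.83 = 6.170
L/L_☉ = 10^(−0.4 (M − M_☉)) = 10^-2.468 = 3.404×10^-3

L/L_☉ ≈ 3.4×10^-3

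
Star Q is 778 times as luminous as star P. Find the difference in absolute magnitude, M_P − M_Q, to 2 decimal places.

Pogson: ΔM = −2.5 log₁₀(ratio) = −2.5 log₁₀(778) = −2.5 × 2.8910 = -7.227
Star Q is brighter so has the smaller magnitude: M_P − M_Q is positive.

M_P − M_Q ≈ 7.23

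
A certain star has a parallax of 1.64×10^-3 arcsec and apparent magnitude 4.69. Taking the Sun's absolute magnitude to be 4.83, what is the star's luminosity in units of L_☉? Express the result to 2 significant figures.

L/L_☉ ≈ 4200

d = 1/p = 1/1.64×10^-3″ = 609.8 pc
M = m − 5 log₁₀ d + 5 = 4.69 − 5·2.7852 + 5 = -4.236
M − M_☉ = -4.236 − 4.83 = -9.066
L/L_☉ = 10^(−0.4 × -9.066) = 4230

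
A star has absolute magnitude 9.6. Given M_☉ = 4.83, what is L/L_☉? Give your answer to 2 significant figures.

L/L_☉ ≈ 0.012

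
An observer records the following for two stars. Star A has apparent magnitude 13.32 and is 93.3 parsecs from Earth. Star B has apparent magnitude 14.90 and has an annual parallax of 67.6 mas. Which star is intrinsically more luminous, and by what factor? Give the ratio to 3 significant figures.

Star A: M = m − 5 log₁₀ d + 5 = 13.32 − 5·1.9699 + 5 = 8.471
Star B: p = 67.6 mas = 0.0676″ → d = 1/p = 14.79 pc
Star B: M = m − 5 log₁₀ d + 5 = 14.90 − 5·1.1701 + 5 = 14.050
ΔM = M_A − M_B = 8.471 − (14.050) = -5.579; smaller M is more luminous → Star A.
L ratio = 10^(0.4 |ΔM|) = 10^2.232 = 170.5

Star A is more luminous, by a factor of 170.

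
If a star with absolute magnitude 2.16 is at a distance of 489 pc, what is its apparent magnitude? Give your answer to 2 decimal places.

m ≈ 10.61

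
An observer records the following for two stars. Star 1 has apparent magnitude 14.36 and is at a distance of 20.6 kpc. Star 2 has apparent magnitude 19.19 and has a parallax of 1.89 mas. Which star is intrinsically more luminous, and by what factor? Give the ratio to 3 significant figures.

Star 1: d = 20.6 kpc = 20600 pc
Star 1: M = m − 5 log₁₀ d + 5 = 14.36 − 5·4.3139 + 5 = -2.209
Star 2: p = 1.89 mas = 1.89×10^-3″ → d = 1/p = 529.1 pc
Star 2: M = m − 5 log₁₀ d + 5 = 19.19 − 5·2.7235 + 5 = 10.572
ΔM = M_1 − M_2 = -2.209 − (10.572) = -12.782; smaller M is more luminous → Star 1.
L ratio = 10^(0.4 |ΔM|) = 10^5.113 = 129600

Star 1 is more luminous, by a factor of 130000.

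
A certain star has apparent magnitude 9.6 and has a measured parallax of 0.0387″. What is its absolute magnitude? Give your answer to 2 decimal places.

M ≈ 7.54

d = 1/p = 1/0.0387″ = 25.84 pc
5 log₁₀(d/10 pc) = 5 log₁₀(25.84) − 5 = 2.061
M = m − 5 log₁₀(d/10) = 9.6 − 2.061 = 7.539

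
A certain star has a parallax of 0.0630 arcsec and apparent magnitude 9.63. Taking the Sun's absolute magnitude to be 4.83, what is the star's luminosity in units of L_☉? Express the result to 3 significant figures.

L/L_☉ ≈ 0.0303

d = 1/p = 1/0.0630″ = 15.87 pc
M = m − 5 log₁₀ d + 5 = 9.63 − 5·1.2007 + 5 = 8.627
M − M_☉ = 8.627 − 4.83 = 3.797
L/L_☉ = 10^(−0.4 × 3.797) = 0.03029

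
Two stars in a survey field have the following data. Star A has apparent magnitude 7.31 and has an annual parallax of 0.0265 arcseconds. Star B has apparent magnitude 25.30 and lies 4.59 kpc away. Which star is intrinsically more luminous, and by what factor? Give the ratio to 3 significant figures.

Star A: d = 1/p = 1/0.0265″ = 37.74 pc
Star A: M = m − 5 log₁₀ d + 5 = 7.31 − 5·1.5768 + 5 = 4.426
Star B: d = 4.59 kpc = 4590 pc
Star B: M = m − 5 log₁₀ d + 5 = 25.30 − 5·3.6618 + 5 = 11.991
ΔM = M_A − M_B = 4.426 − (11.991) = -7.565; smaller M is more luminous → Star A.
L ratio = 10^(0.4 |ΔM|) = 10^3.026 = 1061

Star A is more luminous, by a factor of 1060.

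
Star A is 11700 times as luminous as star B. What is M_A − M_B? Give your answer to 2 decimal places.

Pogson: ΔM = −2.5 log₁₀(ratio) = −2.5 log₁₀(11700) = −2.5 × 4.0682 = -10.170
Star A is brighter, so it has the smaller magnitude: the difference is negative.

M_A − M_B ≈ -10.17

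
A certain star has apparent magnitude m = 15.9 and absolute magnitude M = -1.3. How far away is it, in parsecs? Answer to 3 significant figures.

d ≈ 27500 pc

Distance modulus: m − M = 15.9 − (-1.3) = 17.200
m − M = 5 log₁₀ d − 5
log₁₀ d = (m − M)/5 + 1 = 4.4400
d = 10^4.4400 = 27540 pc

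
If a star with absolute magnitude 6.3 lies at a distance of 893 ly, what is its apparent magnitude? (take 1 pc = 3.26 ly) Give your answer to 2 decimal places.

d = 893 ly / 3.26 = 273.9 pc
m = M + 5 log₁₀ d − 5 = 6.3 + 5·2.4376 − 5 = 13.488

m ≈ 13.49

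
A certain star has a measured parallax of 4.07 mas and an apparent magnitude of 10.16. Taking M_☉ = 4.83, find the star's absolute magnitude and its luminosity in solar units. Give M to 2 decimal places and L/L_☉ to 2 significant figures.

d = 1/p = 1000/4.07 mas = 245.7 pc
M = m − 5 log₁₀ d + 5 = 10.16 − 5·2.3904 + 5 = 3.208
M − M_☉ = 3.208 − 4.83 = -1.622
L/L_☉ = 10^(−0.4 × -1.622) = 4.455

M ≈ 3.21; L/L_☉ ≈ 4.5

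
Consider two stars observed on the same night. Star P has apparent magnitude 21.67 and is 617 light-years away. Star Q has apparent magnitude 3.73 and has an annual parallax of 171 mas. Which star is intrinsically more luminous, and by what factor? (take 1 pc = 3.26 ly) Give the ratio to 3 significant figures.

Star Q is more luminous, by a factor of 14300.

Star P: d = 617 ly / 3.26 = 189.3 pc
Star P: M = m − 5 log₁₀ d + 5 = 21.67 − 5·2.2771 + 5 = 15.285
Star Q: p = 171 mas = 0.171″ → d = 1/p = 5.848 pc
Star Q: M = m − 5 log₁₀ d + 5 = 3.73 − 5·0.7670 + 5 = 4.895
ΔM = M_P − M_Q = 15.285 − (4.895) = 10.390; smaller M is more luminous → Star Q.
L ratio = 10^(0.4 |ΔM|) = 10^4.156 = 14320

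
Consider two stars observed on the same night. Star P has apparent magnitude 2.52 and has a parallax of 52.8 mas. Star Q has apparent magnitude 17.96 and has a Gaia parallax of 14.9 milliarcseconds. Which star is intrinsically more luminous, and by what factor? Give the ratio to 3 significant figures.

Star P is more luminous, by a factor of 119000.

Star P: p = 52.8 mas = 0.0528″ → d = 1/p = 18.94 pc
Star P: M = m − 5 log₁₀ d + 5 = 2.52 − 5·1.2774 + 5 = 1.133
Star Q: p = 14.9 mas = 0.0149″ → d = 1/p = 67.11 pc
Star Q: M = m − 5 log₁₀ d + 5 = 17.96 − 5·1.8268 + 5 = 13.826
ΔM = M_P − M_Q = 1.133 − (13.826) = -12.693; smaller M is more luminous → Star P.
L ratio = 10^(0.4 |ΔM|) = 10^5.077 = 119400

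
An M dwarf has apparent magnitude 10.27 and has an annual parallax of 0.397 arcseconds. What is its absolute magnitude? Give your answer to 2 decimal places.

d = 1/p = 1/0.397″ = 2.519 pc
5 log₁₀(d/10 pc) = 5 log₁₀(2.519) − 5 = -2.994
M = m − 5 log₁₀(d/10) = 10.27 + 2.994 = 13.264

M ≈ 13.26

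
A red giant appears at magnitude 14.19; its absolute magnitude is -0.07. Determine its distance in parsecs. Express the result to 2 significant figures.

Distance modulus: m − M = 14.19 − (-0.07) = 14.260
m − M = 5 log₁₀ d − 5
log₁₀ d = (m − M)/5 + 1 = 3.8520
d = 10^3.8520 = 7112 pc

d ≈ 7100 pc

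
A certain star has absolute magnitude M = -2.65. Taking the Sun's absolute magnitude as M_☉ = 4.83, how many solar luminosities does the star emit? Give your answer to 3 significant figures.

M − M_☉ = -2.65 − 4.83 = -7.480
L/L_☉ = 10^(−0.4 (M − M_☉)) = 10^2.992 = 981.7

L/L_☉ ≈ 982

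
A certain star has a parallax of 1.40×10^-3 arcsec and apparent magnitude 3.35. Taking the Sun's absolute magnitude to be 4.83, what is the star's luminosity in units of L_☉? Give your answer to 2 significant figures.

d = 1/p = 1/1.40×10^-3″ = 714.3 pc
M = m − 5 log₁₀ d + 5 = 3.35 − 5·2.8539 + 5 = -5.919
M − M_☉ = -5.919 − 4.83 = -10.749
L/L_☉ = 10^(−0.4 × -10.749) = 19940

L/L_☉ ≈ 20000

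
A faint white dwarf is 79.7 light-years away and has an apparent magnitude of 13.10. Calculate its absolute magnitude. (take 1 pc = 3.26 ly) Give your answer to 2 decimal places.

M ≈ 11.16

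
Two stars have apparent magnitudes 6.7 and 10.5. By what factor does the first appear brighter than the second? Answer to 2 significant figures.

Δm = 6.7 − (10.5) = -3.8
Flux ratio = 10^(−0.4 Δm) = 10^(−0.4 × -3.8) = 10^1.520 = 33.11

33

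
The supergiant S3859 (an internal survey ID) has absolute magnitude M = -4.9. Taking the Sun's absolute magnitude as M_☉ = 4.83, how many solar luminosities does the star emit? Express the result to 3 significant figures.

L/L_☉ ≈ 7800

M − M_☉ = -4.9 − 4.83 = -9.730
L/L_☉ = 10^(−0.4 (M − M_☉)) = 10^3.892 = 7798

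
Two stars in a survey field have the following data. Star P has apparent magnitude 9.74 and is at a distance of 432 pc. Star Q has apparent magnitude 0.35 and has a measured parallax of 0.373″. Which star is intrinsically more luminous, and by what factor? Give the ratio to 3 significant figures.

Star P: M = m − 5 log₁₀ d + 5 = 9.74 − 5·2.6355 + 5 = 1.563
Star Q: d = 1/p = 1/0.373″ = 2.681 pc
Star Q: M = m − 5 log₁₀ d + 5 = 0.35 − 5·0.4283 + 5 = 3.209
ΔM = M_P − M_Q = 1.563 − (3.209) = -1.646; smaller M is more luminous → Star P.
L ratio = 10^(0.4 |ΔM|) = 10^0.658 = 4.554

Star P is more luminous, by a factor of 4.55.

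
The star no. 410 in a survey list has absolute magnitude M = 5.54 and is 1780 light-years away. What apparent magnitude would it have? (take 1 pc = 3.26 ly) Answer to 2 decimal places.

d = 1780 ly / 3.26 = 546.0 pc
m = M + 5 log₁₀ d − 5 = 5.54 + 5·2.7372 − 5 = 14.226

m ≈ 14.23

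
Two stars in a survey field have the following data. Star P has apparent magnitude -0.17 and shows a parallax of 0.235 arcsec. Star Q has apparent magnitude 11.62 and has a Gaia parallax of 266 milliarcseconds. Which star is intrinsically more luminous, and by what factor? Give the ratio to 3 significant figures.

Star P is more luminous, by a factor of 66600.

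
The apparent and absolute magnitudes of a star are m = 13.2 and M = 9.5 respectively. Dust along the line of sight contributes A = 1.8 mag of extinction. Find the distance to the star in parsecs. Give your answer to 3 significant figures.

d ≈ 24.0 pc

m − M = 5 log₁₀(d/10 pc) + A  ⇒  13.2 − (9.5) − 1.8 = 5 log₁₀(d/10)
1.900 = 5 log₁₀(d/10)
log₁₀ d = (m − M − A)/5 + 1 = 1.3800
d = 10^1.3800 = 23.99 pc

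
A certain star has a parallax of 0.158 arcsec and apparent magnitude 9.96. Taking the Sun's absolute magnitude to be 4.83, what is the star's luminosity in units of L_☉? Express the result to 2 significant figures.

d = 1/p = 1/0.158″ = 6.329 pc
M = m − 5 log₁₀ d + 5 = 9.96 − 5·0.8013 + 5 = 10.953
M − M_☉ = 10.953 − 4.83 = 6.123
L/L_☉ = 10^(−0.4 × 6.123) = 3.554×10^-3

L/L_☉ ≈ 3.6×10^-3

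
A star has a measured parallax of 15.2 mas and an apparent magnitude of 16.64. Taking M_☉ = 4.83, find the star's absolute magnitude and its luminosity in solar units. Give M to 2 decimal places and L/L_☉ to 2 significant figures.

d = 1/p = 1000/15.2 mas = 65.79 pc
M = m − 5 log₁₀ d + 5 = 16.64 − 5·1.8182 + 5 = 12.549
M − M_☉ = 12.549 − 4.83 = 7.719
L/L_☉ = 10^(−0.4 × 7.719) = 8.172×10^-4

M ≈ 12.55; L/L_☉ ≈ 8.2×10^-4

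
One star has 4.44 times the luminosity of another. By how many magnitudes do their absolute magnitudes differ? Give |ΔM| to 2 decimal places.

Pogson: ΔM = −2.5 log₁₀(ratio) = −2.5 log₁₀(4.44) = −2.5 × 0.6474 = -1.618

|ΔM| ≈ 1.62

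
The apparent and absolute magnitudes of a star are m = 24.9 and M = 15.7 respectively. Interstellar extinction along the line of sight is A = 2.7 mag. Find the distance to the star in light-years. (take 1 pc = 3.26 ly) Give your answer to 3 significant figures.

d ≈ 650 ly

m − M = 5 log₁₀(d/10 pc) + A  ⇒  24.9 − (15.7) − 2.7 = 5 log₁₀(d/10)
6.500 = 5 log₁₀(d/10)
log₁₀ d = (m − M − A)/5 + 1 = 2.3000
d = 10^2.3000 = 199.5 pc
= 650.5 ly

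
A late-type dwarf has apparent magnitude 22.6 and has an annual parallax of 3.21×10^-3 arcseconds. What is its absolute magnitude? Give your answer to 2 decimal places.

M ≈ 15.13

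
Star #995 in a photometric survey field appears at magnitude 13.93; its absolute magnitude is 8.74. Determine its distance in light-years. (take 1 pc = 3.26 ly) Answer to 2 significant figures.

Distance modulus: m − M = 13.93 − (8.74) = 5.190
m − M = 5 log₁₀ d − 5
log₁₀ d = (m − M)/5 + 1 = 2.0380
d = 10^2.0380 = 109.1 pc
= 355.8 ly

d ≈ 360 ly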